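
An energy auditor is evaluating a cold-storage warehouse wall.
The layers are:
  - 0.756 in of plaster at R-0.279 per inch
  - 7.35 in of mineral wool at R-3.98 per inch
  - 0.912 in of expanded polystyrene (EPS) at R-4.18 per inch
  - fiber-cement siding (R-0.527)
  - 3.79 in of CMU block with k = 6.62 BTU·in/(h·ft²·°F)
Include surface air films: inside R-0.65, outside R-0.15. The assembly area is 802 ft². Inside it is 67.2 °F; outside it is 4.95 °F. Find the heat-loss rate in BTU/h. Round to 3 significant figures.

1420 BTU/h

0.756 × 0.279 = 0.2109
7.35 × 3.98 = 29.25
0.912 × 4.18 = 3.812
3.79/6.62 = 0.5725
R_total = 0.65 + 0.2109 + 29.25 + 3.812 + 0.527 + 0.5725 + 0.15 = 35.18 ft²·°F·h/BTU
Q = A·ΔT/R = 802 × (67.2 − 4.95) / 35.18 = 1419 BTU/h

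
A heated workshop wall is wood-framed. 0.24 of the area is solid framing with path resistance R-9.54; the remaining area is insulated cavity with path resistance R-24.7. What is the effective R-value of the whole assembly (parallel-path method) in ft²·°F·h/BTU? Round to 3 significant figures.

17.9 ft²·°F·h/BTU

U_eff = 0.76/24.7 + 0.24/9.54 = 0.03077 + 0.02516 = 0.05593
R_eff = 1/U_eff = 17.88 ft²·°F·h/BTU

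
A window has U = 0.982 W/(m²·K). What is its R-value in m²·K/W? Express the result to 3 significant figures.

1.02 m²·K/W

R = 1/U = 1/0.982 = 1.018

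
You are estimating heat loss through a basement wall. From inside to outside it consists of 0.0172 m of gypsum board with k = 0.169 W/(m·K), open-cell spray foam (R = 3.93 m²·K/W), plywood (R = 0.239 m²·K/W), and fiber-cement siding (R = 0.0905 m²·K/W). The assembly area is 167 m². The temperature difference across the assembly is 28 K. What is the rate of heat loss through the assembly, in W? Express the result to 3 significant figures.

0.0172/0.169 = 0.1018
R_total = 0.1018 + 3.93 + 0.239 + 0.0905 = 4.361 m²·K/W
Q = A·ΔT/R = 167 × 28 / 4.361 = 1072 W

1070 W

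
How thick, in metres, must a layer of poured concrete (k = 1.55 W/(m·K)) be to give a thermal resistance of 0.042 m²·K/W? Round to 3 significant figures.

0.0651 m

L = R·k = 0.042 × 1.55 = 0.0651 m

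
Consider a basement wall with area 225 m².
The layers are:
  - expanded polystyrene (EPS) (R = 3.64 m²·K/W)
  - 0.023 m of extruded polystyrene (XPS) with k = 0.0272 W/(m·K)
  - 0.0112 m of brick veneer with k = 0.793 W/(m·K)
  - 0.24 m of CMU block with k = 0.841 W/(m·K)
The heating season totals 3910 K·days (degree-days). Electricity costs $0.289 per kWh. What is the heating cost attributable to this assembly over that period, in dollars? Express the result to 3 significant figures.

0.023/0.0272 = 0.8456
0.0112/0.793 = 0.01412
0.24/0.841 = 0.2854
R_total = 3.64 + 0.8456 + 0.01412 + 0.2854 = 4.785 m²·K/W
E = A × HDD × 24 / R / 1000 = 225 × 3910 × 24 / 4.785 / 1000 = 4412 kWh
Cost = 4412 × 0.289 = $1275

1280 dollars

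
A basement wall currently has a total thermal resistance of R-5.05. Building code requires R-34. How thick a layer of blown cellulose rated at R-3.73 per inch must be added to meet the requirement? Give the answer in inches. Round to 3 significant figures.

ΔR = 34 − 5.05 = 28.95 ft²·°F·h/BTU
L = ΔR / (R/in) = 28.95/3.73 = 7.761 in

7.76 in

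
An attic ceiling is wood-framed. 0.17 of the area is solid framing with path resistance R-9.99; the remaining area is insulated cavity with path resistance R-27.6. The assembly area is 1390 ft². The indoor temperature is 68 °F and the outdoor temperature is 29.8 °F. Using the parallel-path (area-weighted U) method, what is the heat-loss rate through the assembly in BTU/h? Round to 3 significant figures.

U_eff = 0.83/27.6 + 0.17/9.99 = 0.03007 + 0.01702 = 0.04709
R_eff = 1/U_eff = 21.24 ft²·°F·h/BTU
Q = 1390 × (68 − 29.8) / 21.24 = 2500 BTU/h

2500 BTU/h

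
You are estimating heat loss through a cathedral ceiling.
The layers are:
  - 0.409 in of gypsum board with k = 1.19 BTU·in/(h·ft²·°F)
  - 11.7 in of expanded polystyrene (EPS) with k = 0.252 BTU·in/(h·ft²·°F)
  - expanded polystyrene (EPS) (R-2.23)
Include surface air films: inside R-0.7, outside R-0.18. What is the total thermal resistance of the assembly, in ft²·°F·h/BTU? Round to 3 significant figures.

49.9 ft²·°F·h/BTU

0.409/1.19 = 0.3437
11.7/0.252 = 46.43
R_total = 0.7 + 0.3437 + 46.43 + 2.23 + 0.18 = 49.88 ft²·°F·h/BTU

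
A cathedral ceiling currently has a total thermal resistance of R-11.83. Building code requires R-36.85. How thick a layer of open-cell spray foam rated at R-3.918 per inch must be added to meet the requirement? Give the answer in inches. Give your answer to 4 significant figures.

6.386 in

ΔR = 36.85 − 11.83 = 25.02 ft²·°F·h/BTU
L = ΔR / (R/in) = 25.02/3.918 = 6.3859 in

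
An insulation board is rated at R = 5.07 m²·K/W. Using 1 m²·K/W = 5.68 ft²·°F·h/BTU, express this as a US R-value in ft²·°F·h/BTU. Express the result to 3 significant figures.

28.8 ft²·°F·h/BTU

R_US = 5.07 × 5.68 = 28.8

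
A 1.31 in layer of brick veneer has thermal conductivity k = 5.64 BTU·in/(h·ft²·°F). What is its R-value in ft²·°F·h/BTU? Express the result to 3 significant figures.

0.232 ft²·°F·h/BTU

R = L/k = 1.31/5.64 = 0.2323 ft²·°F·h/BTU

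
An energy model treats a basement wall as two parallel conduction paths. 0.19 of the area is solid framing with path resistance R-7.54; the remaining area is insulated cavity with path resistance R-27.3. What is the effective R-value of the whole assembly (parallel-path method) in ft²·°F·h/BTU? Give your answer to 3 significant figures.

18.2 ft²·°F·h/BTU

U_eff = 0.81/27.3 + 0.19/7.54 = 0.02967 + 0.0252 = 0.05487
R_eff = 1/U_eff = 18.23 ft²·°F·h/BTU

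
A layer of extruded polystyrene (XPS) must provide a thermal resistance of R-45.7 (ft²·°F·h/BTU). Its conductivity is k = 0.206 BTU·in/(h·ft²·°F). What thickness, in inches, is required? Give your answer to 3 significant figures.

L = R × k = 45.7 × 0.206 = 9.414 in

9.41 in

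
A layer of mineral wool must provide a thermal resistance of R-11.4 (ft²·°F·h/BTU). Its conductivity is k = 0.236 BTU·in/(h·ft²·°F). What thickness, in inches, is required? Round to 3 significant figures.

L = R × k = 11.4 × 0.236 = 2.69 in

2.69 in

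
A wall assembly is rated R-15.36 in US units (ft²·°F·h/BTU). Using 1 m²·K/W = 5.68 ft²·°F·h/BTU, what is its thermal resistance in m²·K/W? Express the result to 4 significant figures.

2.704 m²·K/W

R_SI = 15.36/5.68 = 2.7042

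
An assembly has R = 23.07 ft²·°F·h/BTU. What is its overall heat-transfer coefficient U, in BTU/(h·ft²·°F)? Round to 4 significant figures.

U = 1/R = 1/23.07 = 0.043346

0.04335 BTU/(h·ft²·°F)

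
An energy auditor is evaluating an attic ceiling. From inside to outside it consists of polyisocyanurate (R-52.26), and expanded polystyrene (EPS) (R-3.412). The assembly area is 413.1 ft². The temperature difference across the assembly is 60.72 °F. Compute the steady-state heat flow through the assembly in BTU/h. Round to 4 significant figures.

450.6 BTU/h

R_total = 52.26 + 3.412 = 55.672 ft²·°F·h/BTU
Q = A·ΔT/R = 413.1 × 60.72 / 55.672 = 450.56 BTU/h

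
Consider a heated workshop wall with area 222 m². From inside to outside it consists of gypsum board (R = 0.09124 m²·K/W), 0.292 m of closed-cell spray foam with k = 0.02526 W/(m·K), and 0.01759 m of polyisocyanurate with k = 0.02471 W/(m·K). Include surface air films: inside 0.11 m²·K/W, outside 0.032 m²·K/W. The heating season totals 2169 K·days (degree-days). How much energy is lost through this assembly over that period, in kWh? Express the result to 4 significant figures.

0.292/0.02526 = 11.56
0.01759/0.02471 = 0.71186
R_total = 0.11 + 0.09124 + 11.56 + 0.71186 + 0.032 = 12.505 m²·K/W
E = A × HDD × 24 / R / 1000 = 222 × 2169 × 24 / 12.505 / 1000 = 924.15 kWh

924.2 kWh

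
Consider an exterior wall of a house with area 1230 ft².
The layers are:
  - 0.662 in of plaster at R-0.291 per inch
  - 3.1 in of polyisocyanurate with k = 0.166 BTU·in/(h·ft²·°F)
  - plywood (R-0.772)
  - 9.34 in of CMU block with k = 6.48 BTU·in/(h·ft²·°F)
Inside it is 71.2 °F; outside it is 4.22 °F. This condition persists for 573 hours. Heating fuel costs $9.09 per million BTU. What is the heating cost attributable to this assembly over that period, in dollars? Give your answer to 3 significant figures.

0.662 × 0.291 = 0.1926
3.1/0.166 = 18.67
9.34/6.48 = 1.441
R_total = 0.1926 + 18.67 + 0.772 + 1.441 = 21.08 ft²·°F·h/BTU
Q = 1230 × (71.2 − 4.22) / 21.08 = 3908 BTU/h
E = 3908 × 573 = 2239000 BTU
Cost = 2239000/10⁶ × 9.09 = $20.36

20.4 dollars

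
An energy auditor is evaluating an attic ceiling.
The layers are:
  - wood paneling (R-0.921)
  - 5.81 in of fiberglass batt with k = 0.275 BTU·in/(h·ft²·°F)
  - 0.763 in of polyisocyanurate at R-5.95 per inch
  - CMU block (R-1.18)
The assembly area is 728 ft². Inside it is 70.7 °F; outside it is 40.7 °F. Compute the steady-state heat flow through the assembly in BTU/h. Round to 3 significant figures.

5.81/0.275 = 21.13
0.763 × 5.95 = 4.54
R_total = 0.921 + 21.13 + 4.54 + 1.18 = 27.77 ft²·°F·h/BTU
Q = A·ΔT/R = 728 × (70.7 − 40.7) / 27.77 = 786.5 BTU/h

787 BTU/h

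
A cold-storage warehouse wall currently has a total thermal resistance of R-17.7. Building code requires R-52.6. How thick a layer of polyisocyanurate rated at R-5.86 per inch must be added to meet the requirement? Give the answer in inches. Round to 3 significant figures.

ΔR = 52.6 − 17.7 = 34.9 ft²·°F·h/BTU
L = ΔR / (R/in) = 34.9/5.86 = 5.956 in

5.96 in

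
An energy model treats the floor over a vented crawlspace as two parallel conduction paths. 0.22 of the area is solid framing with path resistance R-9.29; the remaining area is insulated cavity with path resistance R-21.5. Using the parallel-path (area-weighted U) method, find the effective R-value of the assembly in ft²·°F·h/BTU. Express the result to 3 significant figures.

16.7 ft²·°F·h/BTU

U_eff = 0.78/21.5 + 0.22/9.29 = 0.03628 + 0.02368 = 0.05996
R_eff = 1/U_eff = 16.68 ft²·°F·h/BTU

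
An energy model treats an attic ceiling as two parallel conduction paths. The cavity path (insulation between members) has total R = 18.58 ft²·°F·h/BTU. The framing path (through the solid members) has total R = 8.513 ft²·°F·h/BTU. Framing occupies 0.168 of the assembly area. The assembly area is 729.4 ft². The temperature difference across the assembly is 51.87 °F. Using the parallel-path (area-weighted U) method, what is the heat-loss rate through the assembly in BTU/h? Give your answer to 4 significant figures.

U_eff = 0.832/18.58 + 0.168/8.513 = 0.044779 + 0.019735 = 0.064514
R_eff = 1/U_eff = 15.501 ft²·°F·h/BTU
Q = 729.4 × 51.87 / 15.501 = 2440.8 BTU/h

2441 BTU/h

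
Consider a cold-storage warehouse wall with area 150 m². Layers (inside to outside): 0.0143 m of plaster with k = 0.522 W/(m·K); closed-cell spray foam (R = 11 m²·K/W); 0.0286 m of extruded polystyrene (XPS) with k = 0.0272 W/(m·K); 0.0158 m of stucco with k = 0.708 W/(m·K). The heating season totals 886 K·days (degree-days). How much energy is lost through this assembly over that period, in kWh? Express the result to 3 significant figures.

264 kWh

0.0143/0.522 = 0.02739
0.0286/0.0272 = 1.051
0.0158/0.708 = 0.02232
R_total = 0.02739 + 11 + 1.051 + 0.02232 = 12.1 m²·K/W
E = A × HDD × 24 / R / 1000 = 150 × 886 × 24 / 12.1 / 1000 = 263.6 kWh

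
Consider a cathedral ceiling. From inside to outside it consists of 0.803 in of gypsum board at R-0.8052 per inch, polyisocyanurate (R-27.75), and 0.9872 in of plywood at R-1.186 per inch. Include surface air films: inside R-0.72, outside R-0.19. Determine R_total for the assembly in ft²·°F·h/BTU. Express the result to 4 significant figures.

30.48 ft²·°F·h/BTU

0.803 × 0.8052 = 0.64658
0.9872 × 1.186 = 1.1708
R_total = 0.72 + 0.64658 + 27.75 + 1.1708 + 0.19 = 30.477 ft²·°F·h/BTU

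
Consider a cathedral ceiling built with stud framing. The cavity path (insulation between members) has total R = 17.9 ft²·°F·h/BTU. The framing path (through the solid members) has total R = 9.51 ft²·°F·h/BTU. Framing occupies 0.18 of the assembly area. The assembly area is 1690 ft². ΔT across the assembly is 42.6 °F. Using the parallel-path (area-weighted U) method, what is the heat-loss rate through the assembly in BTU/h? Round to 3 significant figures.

U_eff = 0.82/17.9 + 0.18/9.51 = 0.04581 + 0.01893 = 0.06474
R_eff = 1/U_eff = 15.45 ft²·°F·h/BTU
Q = 1690 × 42.6 / 15.45 = 4661 BTU/h

4660 BTU/h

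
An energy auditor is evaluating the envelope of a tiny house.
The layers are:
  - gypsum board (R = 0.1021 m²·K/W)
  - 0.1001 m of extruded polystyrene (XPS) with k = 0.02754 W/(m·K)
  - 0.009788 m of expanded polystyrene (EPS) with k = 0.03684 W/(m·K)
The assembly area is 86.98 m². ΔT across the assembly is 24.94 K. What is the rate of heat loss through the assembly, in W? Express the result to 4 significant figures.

542.0 W

0.1001/0.02754 = 3.6347
0.009788/0.03684 = 0.26569
R_total = 0.1021 + 3.6347 + 0.26569 = 4.0025 m²·K/W
Q = A·ΔT/R = 86.98 × 24.94 / 4.0025 = 541.98 W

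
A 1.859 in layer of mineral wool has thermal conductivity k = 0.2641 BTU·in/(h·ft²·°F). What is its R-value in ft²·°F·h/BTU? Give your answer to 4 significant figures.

7.039 ft²·°F·h/BTU

R = L/k = 1.859/0.2641 = 7.039 ft²·°F·h/BTU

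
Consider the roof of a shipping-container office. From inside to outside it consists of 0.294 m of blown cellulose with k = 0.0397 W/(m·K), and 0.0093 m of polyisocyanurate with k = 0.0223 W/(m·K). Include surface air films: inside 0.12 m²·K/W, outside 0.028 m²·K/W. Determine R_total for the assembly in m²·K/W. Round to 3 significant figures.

0.294/0.0397 = 7.406
0.0093/0.0223 = 0.417
R_total = 0.12 + 7.406 + 0.417 + 0.028 = 7.971 m²·K/W

7.97 m²·K/W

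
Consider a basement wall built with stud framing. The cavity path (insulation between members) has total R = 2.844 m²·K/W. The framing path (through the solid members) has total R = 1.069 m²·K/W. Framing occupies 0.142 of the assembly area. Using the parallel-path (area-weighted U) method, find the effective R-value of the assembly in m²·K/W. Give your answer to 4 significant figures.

U_eff = 0.858/2.844 + 0.142/1.069 = 0.30169 + 0.13283 = 0.43452
R_eff = 1/U_eff = 2.3014 m²·K/W

2.301 m²·K/W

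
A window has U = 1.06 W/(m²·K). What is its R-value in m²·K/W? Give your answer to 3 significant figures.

R = 1/U = 1/1.06 = 0.9434

0.943 m²·K/W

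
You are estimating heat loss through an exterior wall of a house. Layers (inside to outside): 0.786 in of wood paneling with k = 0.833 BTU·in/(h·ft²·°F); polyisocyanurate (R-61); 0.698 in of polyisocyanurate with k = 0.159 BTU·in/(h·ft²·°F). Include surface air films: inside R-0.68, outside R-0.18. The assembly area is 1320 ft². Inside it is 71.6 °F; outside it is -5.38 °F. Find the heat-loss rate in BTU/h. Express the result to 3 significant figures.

1510 BTU/h

0.786/0.833 = 0.9436
0.698/0.159 = 4.39
R_total = 0.68 + 0.9436 + 61 + 4.39 + 0.18 = 67.19 ft²·°F·h/BTU
Q = A·ΔT/R = 1320 × (71.6 − (-5.38)) / 67.19 = 1512 BTU/h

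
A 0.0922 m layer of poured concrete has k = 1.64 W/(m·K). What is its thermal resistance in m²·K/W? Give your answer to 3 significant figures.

R = L/k = 0.0922/1.64 = 0.05622 m²·K/W

0.0562 m²·K/W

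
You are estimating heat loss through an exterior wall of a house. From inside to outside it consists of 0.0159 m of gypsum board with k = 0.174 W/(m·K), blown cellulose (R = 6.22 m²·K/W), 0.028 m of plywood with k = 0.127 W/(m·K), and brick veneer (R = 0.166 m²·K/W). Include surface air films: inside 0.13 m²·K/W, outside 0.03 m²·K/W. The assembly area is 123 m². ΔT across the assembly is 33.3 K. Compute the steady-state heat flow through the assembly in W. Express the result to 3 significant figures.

0.0159/0.174 = 0.09138
0.028/0.127 = 0.2205
R_total = 0.13 + 0.09138 + 6.22 + 0.2205 + 0.166 + 0.03 = 6.858 m²·K/W
Q = A·ΔT/R = 123 × 33.3 / 6.858 = 597.3 W

597 W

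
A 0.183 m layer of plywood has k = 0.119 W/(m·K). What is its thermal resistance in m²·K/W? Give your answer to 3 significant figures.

1.54 m²·K/W

R = L/k = 0.183/0.119 = 1.538 m²·K/W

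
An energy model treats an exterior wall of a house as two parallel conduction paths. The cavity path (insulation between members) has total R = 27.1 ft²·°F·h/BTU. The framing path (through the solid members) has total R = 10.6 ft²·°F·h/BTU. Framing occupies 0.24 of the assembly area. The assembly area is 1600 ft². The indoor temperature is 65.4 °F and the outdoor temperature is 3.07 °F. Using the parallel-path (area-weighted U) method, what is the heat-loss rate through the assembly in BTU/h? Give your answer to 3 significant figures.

U_eff = 0.76/27.1 + 0.24/10.6 = 0.02804 + 0.02264 = 0.05069
R_eff = 1/U_eff = 19.73 ft²·°F·h/BTU
Q = 1600 × (65.4 − 3.07) / 19.73 = 5055 BTU/h

5050 BTU/h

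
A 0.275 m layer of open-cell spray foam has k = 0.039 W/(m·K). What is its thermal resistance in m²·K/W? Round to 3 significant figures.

R = L/k = 0.275/0.039 = 7.051 m²·K/W

7.05 m²·K/W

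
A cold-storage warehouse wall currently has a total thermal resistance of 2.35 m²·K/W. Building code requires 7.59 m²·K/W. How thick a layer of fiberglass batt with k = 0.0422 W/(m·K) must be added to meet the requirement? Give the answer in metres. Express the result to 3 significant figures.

0.221 m

ΔR = 7.59 − 2.35 = 5.24 m²·K/W
L = ΔR × k = 5.24 × 0.0422 = 0.2211 m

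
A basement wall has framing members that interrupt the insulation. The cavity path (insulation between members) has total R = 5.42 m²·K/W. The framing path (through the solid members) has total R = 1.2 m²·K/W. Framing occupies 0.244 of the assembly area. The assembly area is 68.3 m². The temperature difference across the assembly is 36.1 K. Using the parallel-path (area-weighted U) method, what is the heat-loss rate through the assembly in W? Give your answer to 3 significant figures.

845 W

U_eff = 0.756/5.42 + 0.244/1.2 = 0.1395 + 0.2033 = 0.3428
R_eff = 1/U_eff = 2.917 m²·K/W
Q = 68.3 × 36.1 / 2.917 = 845.3 W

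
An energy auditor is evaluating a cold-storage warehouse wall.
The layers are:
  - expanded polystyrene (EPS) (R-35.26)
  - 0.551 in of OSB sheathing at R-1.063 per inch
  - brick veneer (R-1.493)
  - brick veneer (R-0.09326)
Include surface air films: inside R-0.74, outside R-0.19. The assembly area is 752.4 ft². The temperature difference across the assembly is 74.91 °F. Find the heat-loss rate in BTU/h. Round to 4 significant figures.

0.551 × 1.063 = 0.58571
R_total = 0.74 + 35.26 + 0.58571 + 1.493 + 0.09326 + 0.19 = 38.362 ft²·°F·h/BTU
Q = A·ΔT/R = 752.4 × 74.91 / 38.362 = 1469.2 BTU/h

1469 BTU/h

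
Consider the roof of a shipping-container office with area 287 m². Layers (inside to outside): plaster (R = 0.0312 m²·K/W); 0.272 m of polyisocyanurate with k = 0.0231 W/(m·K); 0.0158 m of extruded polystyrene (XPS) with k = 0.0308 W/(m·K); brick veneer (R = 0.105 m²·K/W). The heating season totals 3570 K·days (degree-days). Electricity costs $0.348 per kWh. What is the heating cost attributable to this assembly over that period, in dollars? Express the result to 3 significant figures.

689 dollars

0.272/0.0231 = 11.77
0.0158/0.0308 = 0.513
R_total = 0.0312 + 11.77 + 0.513 + 0.105 = 12.42 m²·K/W
E = A × HDD × 24 / R / 1000 = 287 × 3570 × 24 / 12.42 / 1000 = 1979 kWh
Cost = 1979 × 0.348 = $688.8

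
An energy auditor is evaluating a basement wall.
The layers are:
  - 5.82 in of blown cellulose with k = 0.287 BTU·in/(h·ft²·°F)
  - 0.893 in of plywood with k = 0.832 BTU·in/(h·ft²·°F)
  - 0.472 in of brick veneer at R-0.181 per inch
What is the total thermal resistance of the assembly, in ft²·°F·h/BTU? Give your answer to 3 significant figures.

21.4 ft²·°F·h/BTU

5.82/0.287 = 20.28
0.893/0.832 = 1.073
0.472 × 0.181 = 0.08543
R_total = 20.28 + 1.073 + 0.08543 = 21.44 ft²·°F·h/BTU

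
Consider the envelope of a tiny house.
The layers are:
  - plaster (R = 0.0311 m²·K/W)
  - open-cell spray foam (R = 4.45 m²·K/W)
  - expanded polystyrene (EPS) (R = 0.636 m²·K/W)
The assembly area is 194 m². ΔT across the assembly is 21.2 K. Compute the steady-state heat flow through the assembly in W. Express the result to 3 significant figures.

804 W

R_total = 0.0311 + 4.45 + 0.636 = 5.117 m²·K/W
Q = A·ΔT/R = 194 × 21.2 / 5.117 = 803.7 W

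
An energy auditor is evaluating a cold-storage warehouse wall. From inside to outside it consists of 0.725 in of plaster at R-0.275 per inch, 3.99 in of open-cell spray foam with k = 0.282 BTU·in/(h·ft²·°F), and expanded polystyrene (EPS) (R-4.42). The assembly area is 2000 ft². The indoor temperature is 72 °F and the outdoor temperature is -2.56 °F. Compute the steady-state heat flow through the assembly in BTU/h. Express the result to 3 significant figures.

7950 BTU/h

0.725 × 0.275 = 0.1994
3.99/0.282 = 14.15
R_total = 0.1994 + 14.15 + 4.42 = 18.77 ft²·°F·h/BTU
Q = A·ΔT/R = 2000 × (72 − (-2.56)) / 18.77 = 7945 BTU/h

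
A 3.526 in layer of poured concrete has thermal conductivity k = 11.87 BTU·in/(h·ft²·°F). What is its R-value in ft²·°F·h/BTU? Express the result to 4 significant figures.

R = L/k = 3.526/11.87 = 0.29705 ft²·°F·h/BTU

0.2971 ft²·°F·h/BTU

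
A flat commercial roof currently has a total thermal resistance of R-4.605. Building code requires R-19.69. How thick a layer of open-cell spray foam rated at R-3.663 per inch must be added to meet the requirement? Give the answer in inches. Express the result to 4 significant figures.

4.118 in

ΔR = 19.69 − 4.605 = 15.085 ft²·°F·h/BTU
L = ΔR / (R/in) = 15.085/3.663 = 4.1182 in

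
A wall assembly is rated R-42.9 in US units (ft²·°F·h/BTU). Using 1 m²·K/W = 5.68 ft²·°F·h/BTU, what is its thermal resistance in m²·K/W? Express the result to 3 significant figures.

R_SI = 42.9/5.68 = 7.553

7.55 m²·K/W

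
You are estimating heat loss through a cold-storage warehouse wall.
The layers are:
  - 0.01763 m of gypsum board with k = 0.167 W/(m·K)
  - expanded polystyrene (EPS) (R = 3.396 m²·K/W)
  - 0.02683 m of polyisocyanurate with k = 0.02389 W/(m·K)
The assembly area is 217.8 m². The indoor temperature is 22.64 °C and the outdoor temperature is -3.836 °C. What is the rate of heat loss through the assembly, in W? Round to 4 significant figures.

1247 W

0.01763/0.167 = 0.10557
0.02683/0.02389 = 1.1231
R_total = 0.10557 + 3.396 + 1.1231 = 4.6246 m²·K/W
Q = A·ΔT/R = 217.8 × (22.64 − (-3.836)) / 4.6246 = 1246.9 W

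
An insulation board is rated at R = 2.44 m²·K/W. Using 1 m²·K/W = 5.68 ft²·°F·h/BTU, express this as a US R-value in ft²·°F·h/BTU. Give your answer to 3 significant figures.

R_US = 2.44 × 5.68 = 13.86

13.9 ft²·°F·h/BTU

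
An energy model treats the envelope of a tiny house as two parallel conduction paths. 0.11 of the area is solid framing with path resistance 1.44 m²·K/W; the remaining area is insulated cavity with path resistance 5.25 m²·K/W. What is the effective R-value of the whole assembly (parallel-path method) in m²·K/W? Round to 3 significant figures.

U_eff = 0.89/5.25 + 0.11/1.44 = 0.1695 + 0.07639 = 0.2459
R_eff = 1/U_eff = 4.066 m²·K/W

4.07 m²·K/W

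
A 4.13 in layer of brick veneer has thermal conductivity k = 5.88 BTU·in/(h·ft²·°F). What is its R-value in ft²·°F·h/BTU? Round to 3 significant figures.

R = L/k = 4.13/5.88 = 0.7024 ft²·°F·h/BTU

0.702 ft²·°F·h/BTU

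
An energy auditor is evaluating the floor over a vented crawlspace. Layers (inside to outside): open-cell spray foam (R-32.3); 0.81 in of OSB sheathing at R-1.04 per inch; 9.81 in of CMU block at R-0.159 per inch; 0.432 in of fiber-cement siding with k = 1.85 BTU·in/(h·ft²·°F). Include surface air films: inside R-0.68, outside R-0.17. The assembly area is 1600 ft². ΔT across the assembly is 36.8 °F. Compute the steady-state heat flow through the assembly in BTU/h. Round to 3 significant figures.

1650 BTU/h

0.81 × 1.04 = 0.8424
9.81 × 0.159 = 1.56
0.432/1.85 = 0.2335
R_total = 0.68 + 32.3 + 0.8424 + 1.56 + 0.2335 + 0.17 = 35.79 ft²·°F·h/BTU
Q = A·ΔT/R = 1600 × 36.8 / 35.79 = 1645 BTU/h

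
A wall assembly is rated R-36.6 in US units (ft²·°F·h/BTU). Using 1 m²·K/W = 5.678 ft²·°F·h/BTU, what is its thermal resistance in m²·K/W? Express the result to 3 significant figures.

6.45 m²·K/W

R_SI = 36.6/5.678 = 6.446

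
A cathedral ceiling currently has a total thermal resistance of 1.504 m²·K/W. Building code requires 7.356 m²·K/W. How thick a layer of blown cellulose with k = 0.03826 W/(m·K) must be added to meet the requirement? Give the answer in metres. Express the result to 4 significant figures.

ΔR = 7.356 − 1.504 = 5.852 m²·K/W
L = ΔR × k = 5.852 × 0.03826 = 0.2239 m

0.2239 m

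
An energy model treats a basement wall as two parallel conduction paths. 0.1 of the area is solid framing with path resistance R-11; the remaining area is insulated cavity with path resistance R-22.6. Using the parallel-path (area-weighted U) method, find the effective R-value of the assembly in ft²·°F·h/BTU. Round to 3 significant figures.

20.4 ft²·°F·h/BTU

U_eff = 0.9/22.6 + 0.1/11 = 0.03982 + 0.009091 = 0.04891
R_eff = 1/U_eff = 20.44 ft²·°F·h/BTU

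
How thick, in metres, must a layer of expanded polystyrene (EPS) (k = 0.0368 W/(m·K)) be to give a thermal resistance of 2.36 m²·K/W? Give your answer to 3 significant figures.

L = R·k = 2.36 × 0.0368 = 0.08685 m

0.0868 m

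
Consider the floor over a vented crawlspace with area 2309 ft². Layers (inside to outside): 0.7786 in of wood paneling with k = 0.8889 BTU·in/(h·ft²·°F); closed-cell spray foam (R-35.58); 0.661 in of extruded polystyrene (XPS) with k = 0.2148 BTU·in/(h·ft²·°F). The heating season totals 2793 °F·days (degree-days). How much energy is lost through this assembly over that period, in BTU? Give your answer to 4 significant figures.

0.7786/0.8889 = 0.87591
0.661/0.2148 = 3.0773
R_total = 0.87591 + 35.58 + 3.0773 = 39.533 ft²·°F·h/BTU
E = A × HDD × 24 / R = 2309 × 2793 × 24 / 39.533 = 3915100 BTU

3915000 BTU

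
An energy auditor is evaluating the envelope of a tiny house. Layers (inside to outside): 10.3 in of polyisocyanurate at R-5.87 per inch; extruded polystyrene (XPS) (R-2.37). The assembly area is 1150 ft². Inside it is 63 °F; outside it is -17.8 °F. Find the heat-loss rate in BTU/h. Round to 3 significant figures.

1480 BTU/h

10.3 × 5.87 = 60.46
R_total = 60.46 + 2.37 = 62.83 ft²·°F·h/BTU
Q = A·ΔT/R = 1150 × (63 − (-17.8)) / 62.83 = 1479 BTU/h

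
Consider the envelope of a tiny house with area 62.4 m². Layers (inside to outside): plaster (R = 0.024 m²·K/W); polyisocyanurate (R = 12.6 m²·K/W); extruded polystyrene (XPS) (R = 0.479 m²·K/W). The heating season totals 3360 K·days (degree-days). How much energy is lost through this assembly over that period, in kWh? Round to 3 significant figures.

R_total = 0.024 + 12.6 + 0.479 = 13.1 m²·K/W
E = A × HDD × 24 / R / 1000 = 62.4 × 3360 × 24 / 13.1 / 1000 = 384 kWh

384 kWh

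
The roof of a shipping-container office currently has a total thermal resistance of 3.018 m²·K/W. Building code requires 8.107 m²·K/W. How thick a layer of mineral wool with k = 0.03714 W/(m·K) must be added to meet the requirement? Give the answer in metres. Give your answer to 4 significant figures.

0.1890 m

ΔR = 8.107 − 3.018 = 5.089 m²·K/W
L = ΔR × k = 5.089 × 0.03714 = 0.18901 m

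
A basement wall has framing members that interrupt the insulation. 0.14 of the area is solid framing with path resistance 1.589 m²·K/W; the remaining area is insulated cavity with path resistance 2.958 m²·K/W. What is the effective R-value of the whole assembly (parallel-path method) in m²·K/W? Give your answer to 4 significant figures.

2.640 m²·K/W

U_eff = 0.86/2.958 + 0.14/1.589 = 0.29074 + 0.088106 = 0.37884
R_eff = 1/U_eff = 2.6396 m²·K/W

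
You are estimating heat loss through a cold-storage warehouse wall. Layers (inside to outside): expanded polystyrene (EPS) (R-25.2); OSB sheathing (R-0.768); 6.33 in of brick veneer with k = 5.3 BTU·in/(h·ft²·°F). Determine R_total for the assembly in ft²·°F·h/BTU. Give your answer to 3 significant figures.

27.2 ft²·°F·h/BTU

6.33/5.3 = 1.194
R_total = 25.2 + 0.768 + 1.194 = 27.16 ft²·°F·h/BTU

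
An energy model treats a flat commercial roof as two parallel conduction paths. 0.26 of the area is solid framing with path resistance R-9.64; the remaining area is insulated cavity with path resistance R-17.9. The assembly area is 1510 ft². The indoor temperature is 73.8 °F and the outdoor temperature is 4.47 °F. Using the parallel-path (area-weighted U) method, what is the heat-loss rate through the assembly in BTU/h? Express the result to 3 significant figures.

U_eff = 0.74/17.9 + 0.26/9.64 = 0.04134 + 0.02697 = 0.06831
R_eff = 1/U_eff = 14.64 ft²·°F·h/BTU
Q = 1510 × (73.8 − 4.47) / 14.64 = 7151 BTU/h

7150 BTU/h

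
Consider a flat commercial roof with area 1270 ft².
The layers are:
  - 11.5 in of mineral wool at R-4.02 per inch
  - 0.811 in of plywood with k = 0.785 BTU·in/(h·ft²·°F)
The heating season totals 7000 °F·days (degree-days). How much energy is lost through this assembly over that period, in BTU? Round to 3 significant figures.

4510000 BTU

11.5 × 4.02 = 46.23
0.811/0.785 = 1.033
R_total = 46.23 + 1.033 = 47.26 ft²·°F·h/BTU
E = A × HDD × 24 / R = 1270 × 7000 × 24 / 47.26 = 4514000 BTU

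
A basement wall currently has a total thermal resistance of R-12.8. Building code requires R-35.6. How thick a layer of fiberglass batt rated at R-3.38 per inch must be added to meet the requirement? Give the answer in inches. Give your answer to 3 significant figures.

ΔR = 35.6 − 12.8 = 22.8 ft²·°F·h/BTU
L = ΔR / (R/in) = 22.8/3.38 = 6.746 in

6.75 in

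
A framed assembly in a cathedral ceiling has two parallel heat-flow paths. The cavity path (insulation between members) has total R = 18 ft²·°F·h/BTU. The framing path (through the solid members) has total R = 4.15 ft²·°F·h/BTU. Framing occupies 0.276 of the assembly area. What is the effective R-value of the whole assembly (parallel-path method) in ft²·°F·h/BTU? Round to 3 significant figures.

9.37 ft²·°F·h/BTU

U_eff = 0.724/18 + 0.276/4.15 = 0.04022 + 0.06651 = 0.1067
R_eff = 1/U_eff = 9.37 ft²·°F·h/BTU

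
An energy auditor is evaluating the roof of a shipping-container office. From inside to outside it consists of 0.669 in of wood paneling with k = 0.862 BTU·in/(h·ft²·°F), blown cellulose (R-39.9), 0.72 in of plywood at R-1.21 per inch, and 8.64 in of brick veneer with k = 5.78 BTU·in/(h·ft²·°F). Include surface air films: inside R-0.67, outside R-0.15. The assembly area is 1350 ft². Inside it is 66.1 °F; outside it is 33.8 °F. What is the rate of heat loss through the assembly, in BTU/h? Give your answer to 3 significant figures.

0.669/0.862 = 0.7761
0.72 × 1.21 = 0.8712
8.64/5.78 = 1.495
R_total = 0.67 + 0.7761 + 39.9 + 0.8712 + 1.495 + 0.15 = 43.86 ft²·°F·h/BTU
Q = A·ΔT/R = 1350 × (66.1 − 33.8) / 43.86 = 994.1 BTU/h

994 BTU/h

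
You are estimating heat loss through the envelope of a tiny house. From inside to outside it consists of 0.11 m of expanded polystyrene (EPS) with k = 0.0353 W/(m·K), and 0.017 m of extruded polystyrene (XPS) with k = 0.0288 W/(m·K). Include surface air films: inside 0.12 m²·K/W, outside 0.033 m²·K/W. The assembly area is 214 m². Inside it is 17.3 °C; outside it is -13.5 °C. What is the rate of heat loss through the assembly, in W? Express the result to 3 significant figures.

0.11/0.0353 = 3.116
0.017/0.0288 = 0.5903
R_total = 0.12 + 3.116 + 0.5903 + 0.033 = 3.859 m²·K/W
Q = A·ΔT/R = 214 × (17.3 − (-13.5)) / 3.859 = 1708 W

1710 W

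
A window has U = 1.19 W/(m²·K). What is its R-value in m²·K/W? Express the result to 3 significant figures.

R = 1/U = 1/1.19 = 0.8403

0.840 m²·K/W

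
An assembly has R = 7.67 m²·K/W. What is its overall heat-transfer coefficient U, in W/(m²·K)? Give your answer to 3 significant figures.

0.130 W/(m²·K)

U = 1/R = 1/7.67 = 0.1304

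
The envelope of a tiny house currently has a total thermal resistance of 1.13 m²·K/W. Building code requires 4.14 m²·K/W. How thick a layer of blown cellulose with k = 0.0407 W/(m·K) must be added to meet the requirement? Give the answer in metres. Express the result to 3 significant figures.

ΔR = 4.14 − 1.13 = 3.01 m²·K/W
L = ΔR × k = 3.01 × 0.0407 = 0.1225 m

0.123 m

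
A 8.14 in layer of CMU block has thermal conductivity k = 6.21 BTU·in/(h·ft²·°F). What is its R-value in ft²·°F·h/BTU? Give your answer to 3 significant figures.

R = L/k = 8.14/6.21 = 1.311 ft²·°F·h/BTU

1.31 ft²·°F·h/BTU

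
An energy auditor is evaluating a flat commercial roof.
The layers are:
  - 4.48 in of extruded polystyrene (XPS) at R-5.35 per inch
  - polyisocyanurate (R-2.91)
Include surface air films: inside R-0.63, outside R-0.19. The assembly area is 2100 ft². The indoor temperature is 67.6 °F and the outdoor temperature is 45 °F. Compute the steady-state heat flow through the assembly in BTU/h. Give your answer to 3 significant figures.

4.48 × 5.35 = 23.97
R_total = 0.63 + 23.97 + 2.91 + 0.19 = 27.7 ft²·°F·h/BTU
Q = A·ΔT/R = 2100 × (67.6 − 45) / 27.7 = 1713 BTU/h

1710 BTU/h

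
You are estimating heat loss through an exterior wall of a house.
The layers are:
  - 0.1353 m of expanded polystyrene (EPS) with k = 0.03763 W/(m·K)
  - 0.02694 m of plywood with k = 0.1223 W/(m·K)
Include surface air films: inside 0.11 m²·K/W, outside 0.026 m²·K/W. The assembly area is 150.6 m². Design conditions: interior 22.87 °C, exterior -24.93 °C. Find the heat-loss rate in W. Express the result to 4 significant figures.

0.1353/0.03763 = 3.5955
0.02694/0.1223 = 0.22028
R_total = 0.11 + 3.5955 + 0.22028 + 0.026 = 3.9518 m²·K/W
Q = A·ΔT/R = 150.6 × (22.87 − (-24.93)) / 3.9518 = 1821.6 W

1822 W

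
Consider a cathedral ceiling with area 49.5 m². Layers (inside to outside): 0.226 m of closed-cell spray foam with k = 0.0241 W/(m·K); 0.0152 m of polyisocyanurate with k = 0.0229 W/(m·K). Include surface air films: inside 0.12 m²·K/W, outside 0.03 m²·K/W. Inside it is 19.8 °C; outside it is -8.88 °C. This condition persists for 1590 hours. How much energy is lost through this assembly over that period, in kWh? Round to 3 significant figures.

221 kWh

0.226/0.0241 = 9.378
0.0152/0.0229 = 0.6638
R_total = 0.12 + 9.378 + 0.6638 + 0.03 = 10.19 m²·K/W
Q = 49.5 × (19.8 − (-8.88)) / 10.19 = 139.3 W
E = 139.3 W × 1590 h / 1000 = 221.5 kWh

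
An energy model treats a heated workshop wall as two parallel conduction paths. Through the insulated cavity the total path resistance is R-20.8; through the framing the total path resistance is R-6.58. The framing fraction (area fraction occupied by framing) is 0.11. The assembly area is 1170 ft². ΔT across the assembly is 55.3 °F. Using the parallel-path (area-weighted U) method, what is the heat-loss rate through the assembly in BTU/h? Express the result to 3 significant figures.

3850 BTU/h

U_eff = 0.89/20.8 + 0.11/6.58 = 0.04279 + 0.01672 = 0.05951
R_eff = 1/U_eff = 16.81 ft²·°F·h/BTU
Q = 1170 × 55.3 / 16.81 = 3850 BTU/h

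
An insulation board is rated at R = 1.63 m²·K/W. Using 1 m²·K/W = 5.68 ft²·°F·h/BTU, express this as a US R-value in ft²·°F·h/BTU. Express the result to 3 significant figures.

9.26 ft²·°F·h/BTU

R_US = 1.63 × 5.68 = 9.258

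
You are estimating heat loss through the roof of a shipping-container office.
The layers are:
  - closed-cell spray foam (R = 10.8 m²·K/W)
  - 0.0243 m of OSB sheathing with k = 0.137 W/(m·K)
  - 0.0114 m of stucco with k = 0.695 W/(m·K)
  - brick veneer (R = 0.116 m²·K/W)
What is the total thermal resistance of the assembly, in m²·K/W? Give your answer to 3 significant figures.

0.0243/0.137 = 0.1774
0.0114/0.695 = 0.0164
R_total = 10.8 + 0.1774 + 0.0164 + 0.116 = 11.11 m²·K/W

11.1 m²·K/W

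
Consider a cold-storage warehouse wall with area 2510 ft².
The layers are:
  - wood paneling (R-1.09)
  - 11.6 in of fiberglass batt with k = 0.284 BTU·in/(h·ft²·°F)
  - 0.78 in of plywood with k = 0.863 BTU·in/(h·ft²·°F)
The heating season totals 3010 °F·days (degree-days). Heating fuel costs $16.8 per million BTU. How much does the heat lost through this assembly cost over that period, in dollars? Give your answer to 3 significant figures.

71.1 dollars

11.6/0.284 = 40.85
0.78/0.863 = 0.9038
R_total = 1.09 + 40.85 + 0.9038 = 42.84 ft²·°F·h/BTU
E = A × HDD × 24 / R = 2510 × 3010 × 24 / 42.84 = 4233000 BTU
Cost = 4233000/10⁶ × 16.8 = $71.11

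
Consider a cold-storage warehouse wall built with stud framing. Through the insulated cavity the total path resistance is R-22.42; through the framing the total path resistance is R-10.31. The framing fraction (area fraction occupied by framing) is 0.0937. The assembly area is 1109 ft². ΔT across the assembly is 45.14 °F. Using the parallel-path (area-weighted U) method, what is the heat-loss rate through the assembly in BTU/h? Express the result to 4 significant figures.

2479 BTU/h

U_eff = 0.9063/22.42 + 0.0937/10.31 = 0.040424 + 0.0090883 = 0.049512
R_eff = 1/U_eff = 20.197 ft²·°F·h/BTU
Q = 1109 × 45.14 / 20.197 = 2478.6 BTU/h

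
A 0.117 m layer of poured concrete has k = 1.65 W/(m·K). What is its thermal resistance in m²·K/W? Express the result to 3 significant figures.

R = L/k = 0.117/1.65 = 0.07091 m²·K/W

0.0709 m²·K/W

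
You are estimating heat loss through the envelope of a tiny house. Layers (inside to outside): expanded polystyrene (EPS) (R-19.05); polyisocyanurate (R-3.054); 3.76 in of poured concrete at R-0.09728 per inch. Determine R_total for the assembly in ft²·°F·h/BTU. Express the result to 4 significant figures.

3.76 × 0.09728 = 0.36577
R_total = 19.05 + 3.054 + 0.36577 = 22.47 ft²·°F·h/BTU

22.47 ft²·°F·h/BTU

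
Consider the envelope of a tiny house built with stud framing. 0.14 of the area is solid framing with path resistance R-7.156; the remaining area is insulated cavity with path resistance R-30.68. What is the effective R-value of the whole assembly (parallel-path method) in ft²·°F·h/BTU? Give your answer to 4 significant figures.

U_eff = 0.86/30.68 + 0.14/7.156 = 0.028031 + 0.019564 = 0.047595
R_eff = 1/U_eff = 21.01 ft²·°F·h/BTU

21.01 ft²·°F·h/BTU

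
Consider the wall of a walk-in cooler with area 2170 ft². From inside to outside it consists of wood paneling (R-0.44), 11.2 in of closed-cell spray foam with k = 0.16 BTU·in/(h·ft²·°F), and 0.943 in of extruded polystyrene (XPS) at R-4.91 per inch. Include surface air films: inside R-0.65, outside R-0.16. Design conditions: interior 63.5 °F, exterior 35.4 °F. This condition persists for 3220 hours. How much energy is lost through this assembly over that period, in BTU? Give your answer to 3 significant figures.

2590000 BTU

11.2/0.16 = 70
0.943 × 4.91 = 4.63
R_total = 0.65 + 0.44 + 70 + 4.63 + 0.16 = 75.88 ft²·°F·h/BTU
Q = 2170 × (63.5 − 35.4) / 75.88 = 803.6 BTU/h
E = 803.6 × 3220 = 2588000 BTU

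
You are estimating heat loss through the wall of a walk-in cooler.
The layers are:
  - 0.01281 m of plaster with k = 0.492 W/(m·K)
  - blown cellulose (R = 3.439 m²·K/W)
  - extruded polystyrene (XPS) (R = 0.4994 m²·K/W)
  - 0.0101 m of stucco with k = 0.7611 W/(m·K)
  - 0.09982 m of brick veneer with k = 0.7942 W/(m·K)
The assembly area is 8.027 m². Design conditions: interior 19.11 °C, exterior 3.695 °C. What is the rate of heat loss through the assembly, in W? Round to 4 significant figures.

0.01281/0.492 = 0.026037
0.0101/0.7611 = 0.01327
0.09982/0.7942 = 0.12569
R_total = 0.026037 + 3.439 + 0.4994 + 0.01327 + 0.12569 = 4.1034 m²·K/W
Q = A·ΔT/R = 8.027 × (19.11 − 3.695) / 4.1034 = 30.155 W

30.15 W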